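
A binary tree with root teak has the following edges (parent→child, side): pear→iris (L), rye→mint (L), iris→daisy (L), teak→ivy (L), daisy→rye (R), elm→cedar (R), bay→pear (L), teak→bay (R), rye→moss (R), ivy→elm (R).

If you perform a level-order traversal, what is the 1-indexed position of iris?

Level-order visits nodes level by level from the root, left to right within each level.
Level 0: teak
Level 1: ivy, bay
Level 2: elm, pear
Level 3: cedar, iris
Level 4: daisy
Level 5: rye
Level 6: mint, moss
Full level-order sequence: teak, ivy, bay, elm, pear, cedar, iris, daisy, rye, mint, moss.

7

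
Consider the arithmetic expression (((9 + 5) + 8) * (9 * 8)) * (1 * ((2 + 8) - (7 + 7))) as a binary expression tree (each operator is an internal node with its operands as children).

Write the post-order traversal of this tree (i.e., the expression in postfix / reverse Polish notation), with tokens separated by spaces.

9 5 + 8 + 9 8 * * 1 2 8 + 7 7 + - * *

Post-order on an expression tree gives postfix notation: for each operator, emit left operand, right operand, then the operator.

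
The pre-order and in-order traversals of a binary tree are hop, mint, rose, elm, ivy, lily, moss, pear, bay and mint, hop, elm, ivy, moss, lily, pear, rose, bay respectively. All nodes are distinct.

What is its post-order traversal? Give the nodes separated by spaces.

The first element of pre-order is the root; it splits in-order into left and right subtrees.
Root hop: left subtree has 1 node {mint}, right has 7 {elm, ivy, moss, lily, pear, rose, bay}.
  Root rose: left subtree has 5 nodes {elm, ivy, moss, lily, pear}, right has 1 {bay}.
    Root elm: left subtree has 0 nodes { }, right has 4 {ivy, moss, lily, pear}.
      Root ivy: left subtree has 0 nodes { }, right has 3 {moss, lily, pear}.
        Root lily: left subtree has 1 node {moss}, right has 1 {pear}.

mint moss pear lily ivy elm bay rose hop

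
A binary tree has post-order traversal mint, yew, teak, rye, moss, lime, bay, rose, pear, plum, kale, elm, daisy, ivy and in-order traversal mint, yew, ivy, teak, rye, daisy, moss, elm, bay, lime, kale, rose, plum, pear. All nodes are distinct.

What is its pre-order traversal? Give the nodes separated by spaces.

The last element of post-order is the root; it splits in-order into left and right subtrees.
Root ivy: left subtree has 2 nodes {mint, yew}, right has 11 {teak, rye, daisy, moss, elm, bay, lime, kale, rose, plum, pear}.
  Root yew: left subtree has 1 node {mint}, right has 0 { }.
  Root daisy: left subtree has 2 nodes {teak, rye}, right has 8 {moss, elm, bay, lime, kale, rose, plum, pear}.
    Root rye: left subtree has 1 node {teak}, right has 0 { }.
    Root elm: left subtree has 1 node {moss}, right has 6 {bay, lime, kale, rose, plum, pear}.
      Root kale: left subtree has 2 nodes {bay, lime}, right has 3 {rose, plum, pear}.
        Root bay: left subtree has 0 nodes { }, right has 1 {lime}.
        Root plum: left subtree has 1 node {rose}, right has 1 {pear}.

ivy yew mint daisy rye teak elm moss kale bay lime plum rose pear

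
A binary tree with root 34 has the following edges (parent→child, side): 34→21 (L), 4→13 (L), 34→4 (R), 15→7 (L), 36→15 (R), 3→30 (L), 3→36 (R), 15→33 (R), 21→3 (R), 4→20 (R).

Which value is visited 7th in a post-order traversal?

21

Post-order visits the left subtree, then the right subtree, then the node.
At 34: go left to 21.
  At 21: no left child.
  At 21: go right to 3.
    At 3: go left to 30.
      30 is a leaf — visit 30.
    At 3: go right to 36.
      At 36: no left child.
      At 36: go right to 15.
        At 15: go left to 7.
          7 is a leaf — visit 7.
        At 15: go right to 33.
          33 is a leaf — visit 33.
        Visit 15.
      Visit 36.
    Visit 3.
  Visit 21.
At 34: go right to 4.
  At 4: go left to 13.
    13 is a leaf — visit 13.
  At 4: go right to 20.
    20 is a leaf — visit 20.
  Visit 4.
Visit 34.
Full post-order sequence: 30, 7, 33, 15, 36, 3, 21, 13, 20, 4, 34.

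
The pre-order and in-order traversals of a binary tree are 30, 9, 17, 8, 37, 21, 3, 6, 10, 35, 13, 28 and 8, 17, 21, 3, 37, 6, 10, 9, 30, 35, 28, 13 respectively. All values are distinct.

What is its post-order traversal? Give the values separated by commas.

8, 3, 21, 10, 6, 37, 17, 9, 28, 13, 35, 30

The first element of pre-order is the root; it splits in-order into left and right subtrees.
Root 30: left subtree has 8 nodes {8, 17, 21, 3, 37, 6, 10, 9}, right has 3 {35, 28, 13}.
  Root 9: left subtree has 7 nodes {8, 17, 21, 3, 37, 6, 10}, right has 0 { }.
    Root 17: left subtree has 1 node {8}, right has 5 {21, 3, 37, 6, 10}.
      Root 37: left subtree has 2 nodes {21, 3}, right has 2 {6, 10}.
        Root 21: left subtree has 0 nodes { }, right has 1 {3}.
        Root 6: left subtree has 0 nodes { }, right has 1 {10}.
  Root 35: left subtree has 0 nodes { }, right has 2 {28, 13}.
    Root 13: left subtree has 1 node {28}, right has 0 { }.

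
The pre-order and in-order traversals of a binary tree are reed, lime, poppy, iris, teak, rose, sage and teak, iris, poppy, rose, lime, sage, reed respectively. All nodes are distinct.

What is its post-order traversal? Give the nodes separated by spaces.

teak iris rose poppy sage lime reed

The first element of pre-order is the root; it splits in-order into left and right subtrees.
Root reed: left subtree has 6 nodes {teak, iris, poppy, rose, lime, sage}, right has 0 { }.
  Root lime: left subtree has 4 nodes {teak, iris, poppy, rose}, right has 1 {sage}.
    Root poppy: left subtree has 2 nodes {teak, iris}, right has 1 {rose}.
      Root iris: left subtree has 1 node {teak}, right has 0 { }.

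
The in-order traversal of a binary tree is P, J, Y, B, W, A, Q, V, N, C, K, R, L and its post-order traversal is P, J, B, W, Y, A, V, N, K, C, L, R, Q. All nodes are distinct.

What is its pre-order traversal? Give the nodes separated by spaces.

Q A Y J P W B R C N V K L

The last element of post-order is the root; it splits in-order into left and right subtrees.
Root Q: left subtree has 6 nodes {P, J, Y, B, W, A}, right has 6 {V, N, C, K, R, L}.
  Root A: left subtree has 5 nodes {P, J, Y, B, W}, right has 0 { }.
    Root Y: left subtree has 2 nodes {P, J}, right has 2 {B, W}.
      Root J: left subtree has 1 node {P}, right has 0 { }.
      Root W: left subtree has 1 node {B}, right has 0 { }.
  Root R: left subtree has 4 nodes {V, N, C, K}, right has 1 {L}.
    Root C: left subtree has 2 nodes {V, N}, right has 1 {K}.
      Root N: left subtree has 1 node {V}, right has 0 { }.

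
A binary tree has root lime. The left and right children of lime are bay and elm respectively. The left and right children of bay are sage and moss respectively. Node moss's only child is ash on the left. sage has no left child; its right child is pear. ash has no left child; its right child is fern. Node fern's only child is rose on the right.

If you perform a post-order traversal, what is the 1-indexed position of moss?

Post-order visits the left subtree, then the right subtree, then the node.
At lime: go left to bay.
  At bay: go left to sage.
    At sage: no left child.
    At sage: go right to pear.
      pear is a leaf — visit pear.
    Visit sage.
  At bay: go right to moss.
    At moss: go left to ash.
      At ash: no left child.
      At ash: go right to fern.
        At fern: no left child.
        At fern: go right to rose.
          rose is a leaf — visit rose.
        Visit fern.
      Visit ash.
    At moss: no right child.
    Visit moss.
  Visit bay.
At lime: go right to elm.
  elm is a leaf — visit elm.
Visit lime.
Full post-order sequence: pear, sage, rose, fern, ash, moss, bay, elm, lime.

6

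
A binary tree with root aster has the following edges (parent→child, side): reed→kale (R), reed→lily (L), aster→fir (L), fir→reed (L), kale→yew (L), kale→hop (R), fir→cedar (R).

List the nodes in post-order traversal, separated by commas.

Post-order visits the left subtree, then the right subtree, then the node.
At aster: go left to fir.
  At fir: go left to reed.
    At reed: go left to lily.
      lily is a leaf — visit lily.
    At reed: go right to kale.
      At kale: go left to yew.
        yew is a leaf — visit yew.
      At kale: go right to hop.
        hop is a leaf — visit hop.
      Visit kale.
    Visit reed.
  At fir: go right to cedar.
    cedar is a leaf — visit cedar.
  Visit fir.
At aster: no right child.
Visit aster.

lily, yew, hop, kale, reed, cedar, fir, aster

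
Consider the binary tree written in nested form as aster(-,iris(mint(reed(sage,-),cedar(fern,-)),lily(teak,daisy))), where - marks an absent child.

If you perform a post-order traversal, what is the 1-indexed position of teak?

6

Post-order visits the left subtree, then the right subtree, then the node.
At aster: no left child.
At aster: go right to iris.
  At iris: go left to mint.
    At mint: go left to reed.
      At reed: go left to sage.
        sage is a leaf — visit sage.
      At reed: no right child.
      Visit reed.
    At mint: go right to cedar.
      At cedar: go left to fern.
        fern is a leaf — visit fern.
      At cedar: no right child.
      Visit cedar.
    Visit mint.
  At iris: go right to lily.
    At lily: go left to teak.
      teak is a leaf — visit teak.
    At lily: go right to daisy.
      daisy is a leaf — visit daisy.
    Visit lily.
  Visit iris.
Visit aster.
Full post-order sequence: sage, reed, fern, cedar, mint, teak, daisy, lily, iris, aster.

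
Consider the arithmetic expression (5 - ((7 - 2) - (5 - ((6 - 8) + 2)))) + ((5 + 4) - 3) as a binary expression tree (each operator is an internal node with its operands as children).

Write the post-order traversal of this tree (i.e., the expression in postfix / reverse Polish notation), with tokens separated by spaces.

5 7 2 - 5 6 8 - 2 + - - - 5 4 + 3 - +

Post-order on an expression tree gives postfix notation: for each operator, emit left operand, right operand, then the operator.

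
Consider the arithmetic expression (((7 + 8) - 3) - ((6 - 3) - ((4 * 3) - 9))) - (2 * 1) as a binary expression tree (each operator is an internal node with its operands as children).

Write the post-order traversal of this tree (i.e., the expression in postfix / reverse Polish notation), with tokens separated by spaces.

7 8 + 3 - 6 3 - 4 3 * 9 - - - 2 1 * -

Post-order on an expression tree gives postfix notation: for each operator, emit left operand, right operand, then the operator.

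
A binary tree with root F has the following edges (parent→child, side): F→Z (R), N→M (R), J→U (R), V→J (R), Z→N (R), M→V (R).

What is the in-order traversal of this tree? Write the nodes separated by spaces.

In-order visits the left subtree, then the node, then the right subtree.
At F: no left child.
Visit F.
At F: go right to Z.
  At Z: no left child.
  Visit Z.
  At Z: go right to N.
    At N: no left child.
    Visit N.
    At N: go right to M.
      At M: no left child.
      Visit M.
      At M: go right to V.
        At V: no left child.
        Visit V.
        At V: go right to J.
          At J: no left child.
          Visit J.
          At J: go right to U.
            U is a leaf — visit U.

F Z N M V J U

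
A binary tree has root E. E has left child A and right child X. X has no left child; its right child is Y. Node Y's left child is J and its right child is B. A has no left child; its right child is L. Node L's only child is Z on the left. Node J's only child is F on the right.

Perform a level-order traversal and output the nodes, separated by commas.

E, A, X, L, Y, Z, J, B, F

Level-order visits nodes level by level from the root, left to right within each level.
Level 0: E
Level 1: A, X
Level 2: L, Y
Level 3: Z, J, B
Level 4: F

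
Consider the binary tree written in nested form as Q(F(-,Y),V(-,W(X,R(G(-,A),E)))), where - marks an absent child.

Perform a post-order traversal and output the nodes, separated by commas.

Post-order visits the left subtree, then the right subtree, then the node.
At Q: go left to F.
  At F: no left child.
  At F: go right to Y.
    Y is a leaf — visit Y.
  Visit F.
At Q: go right to V.
  At V: no left child.
  At V: go right to W.
    At W: go left to X.
      X is a leaf — visit X.
    At W: go right to R.
      At R: go left to G.
        At G: no left child.
        At G: go right to A.
          A is a leaf — visit A.
        Visit G.
      At R: go right to E.
        E is a leaf — visit E.
      Visit R.
    Visit W.
  Visit V.
Visit Q.

Y, F, X, A, G, E, R, W, V, Q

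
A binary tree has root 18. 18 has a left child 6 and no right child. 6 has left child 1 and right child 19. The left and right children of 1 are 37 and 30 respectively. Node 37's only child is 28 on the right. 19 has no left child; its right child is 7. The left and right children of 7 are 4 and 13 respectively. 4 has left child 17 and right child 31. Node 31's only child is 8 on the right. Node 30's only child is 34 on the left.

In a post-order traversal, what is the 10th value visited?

13

Post-order visits the left subtree, then the right subtree, then the node.
At 18: go left to 6.
  At 6: go left to 1.
    At 1: go left to 37.
      At 37: no left child.
      At 37: go right to 28.
        28 is a leaf — visit 28.
      Visit 37.
    At 1: go right to 30.
      At 30: go left to 34.
        34 is a leaf — visit 34.
      At 30: no right child.
      Visit 30.
    Visit 1.
  At 6: go right to 19.
    At 19: no left child.
    At 19: go right to 7.
      At 7: go left to 4.
        At 4: go left to 17.
          17 is a leaf — visit 17.
        At 4: go right to 31.
          At 31: no left child.
          At 31: go right to 8.
            8 is a leaf — visit 8.
          Visit 31.
        Visit 4.
      At 7: go right to 13.
        13 is a leaf — visit 13.
      Visit 7.
    Visit 19.
  Visit 6.
At 18: no right child.
Visit 18.
Full post-order sequence: 28, 37, 34, 30, 1, 17, 8, 31, 4, 13, 7, 19, 6, 18.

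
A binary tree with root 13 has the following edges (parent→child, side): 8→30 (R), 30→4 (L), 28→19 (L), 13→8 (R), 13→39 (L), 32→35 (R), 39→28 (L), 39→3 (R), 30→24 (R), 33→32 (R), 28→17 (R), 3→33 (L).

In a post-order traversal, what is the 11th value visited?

Post-order visits the left subtree, then the right subtree, then the node.
At 13: go left to 39.
  At 39: go left to 28.
    At 28: go left to 19.
      19 is a leaf — visit 19.
    At 28: go right to 17.
      17 is a leaf — visit 17.
    Visit 28.
  At 39: go right to 3.
    At 3: go left to 33.
      At 33: no left child.
      At 33: go right to 32.
        At 32: no left child.
        At 32: go right to 35.
          35 is a leaf — visit 35.
        Visit 32.
      Visit 33.
    At 3: no right child.
    Visit 3.
  Visit 39.
At 13: go right to 8.
  At 8: no left child.
  At 8: go right to 30.
    At 30: go left to 4.
      4 is a leaf — visit 4.
    At 30: go right to 24.
      24 is a leaf — visit 24.
    Visit 30.
  Visit 8.
Visit 13.
Full post-order sequence: 19, 17, 28, 35, 32, 33, 3, 39, 4, 24, 30, 8, 13.

30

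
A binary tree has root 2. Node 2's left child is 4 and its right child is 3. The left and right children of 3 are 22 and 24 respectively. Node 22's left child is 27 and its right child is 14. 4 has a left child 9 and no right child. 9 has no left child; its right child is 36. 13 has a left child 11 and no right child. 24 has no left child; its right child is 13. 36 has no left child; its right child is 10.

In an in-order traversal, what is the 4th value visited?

4

In-order visits the left subtree, then the node, then the right subtree.
At 2: go left to 4.
  At 4: go left to 9.
    At 9: no left child.
    Visit 9.
    At 9: go right to 36.
      At 36: no left child.
      Visit 36.
      At 36: go right to 10.
        10 is a leaf — visit 10.
  Visit 4.
  At 4: no right child.
Visit 2.
At 2: go right to 3.
  At 3: go left to 22.
    At 22: go left to 27.
      27 is a leaf — visit 27.
    Visit 22.
    At 22: go right to 14.
      14 is a leaf — visit 14.
  Visit 3.
  At 3: go right to 24.
    At 24: no left child.
    Visit 24.
    At 24: go right to 13.
      At 13: go left to 11.
        11 is a leaf — visit 11.
      Visit 13.
      At 13: no right child.
Full in-order sequence: 9, 36, 10, 4, 2, 27, 22, 14, 3, 24, 11, 13.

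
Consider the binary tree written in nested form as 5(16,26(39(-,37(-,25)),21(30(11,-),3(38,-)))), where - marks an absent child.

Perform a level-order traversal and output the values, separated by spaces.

5 16 26 39 21 37 30 3 25 11 38

Level-order visits nodes level by level from the root, left to right within each level.
Level 0: 5
Level 1: 16, 26
Level 2: 39, 21
Level 3: 37, 30, 3
Level 4: 25, 11, 38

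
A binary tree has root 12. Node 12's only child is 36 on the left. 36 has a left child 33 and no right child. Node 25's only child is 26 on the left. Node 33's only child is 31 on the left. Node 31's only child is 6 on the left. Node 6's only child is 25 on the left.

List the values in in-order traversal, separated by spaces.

In-order visits the left subtree, then the node, then the right subtree.
At 12: go left to 36.
  At 36: go left to 33.
    At 33: go left to 31.
      At 31: go left to 6.
        At 6: go left to 25.
          At 25: go left to 26.
            26 is a leaf — visit 26.
          Visit 25.
          At 25: no right child.
        Visit 6.
        At 6: no right child.
      Visit 31.
      At 31: no right child.
    Visit 33.
    At 33: no right child.
  Visit 36.
  At 36: no right child.
Visit 12.
At 12: no right child.

26 25 6 31 33 36 12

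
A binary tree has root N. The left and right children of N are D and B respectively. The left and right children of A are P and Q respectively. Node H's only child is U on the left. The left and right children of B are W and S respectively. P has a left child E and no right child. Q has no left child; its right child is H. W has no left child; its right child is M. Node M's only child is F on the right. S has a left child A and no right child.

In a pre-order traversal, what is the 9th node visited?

Pre-order visits the node, then its left subtree, then its right subtree.
Visit N.
At N: go left to D.
  D is a leaf — visit D.
At N: go right to B.
  Visit B.
  At B: go left to W.
    Visit W.
    At W: no left child.
    At W: go right to M.
      Visit M.
      At M: no left child.
      At M: go right to F.
        F is a leaf — visit F.
  At B: go right to S.
    Visit S.
    At S: go left to A.
      Visit A.
      At A: go left to P.
        Visit P.
        At P: go left to E.
          E is a leaf — visit E.
        At P: no right child.
      At A: go right to Q.
        Visit Q.
        At Q: no left child.
        At Q: go right to H.
          Visit H.
          At H: go left to U.
            U is a leaf — visit U.
          At H: no right child.
    At S: no right child.
Full pre-order sequence: N, D, B, W, M, F, S, A, P, E, Q, H, U.

P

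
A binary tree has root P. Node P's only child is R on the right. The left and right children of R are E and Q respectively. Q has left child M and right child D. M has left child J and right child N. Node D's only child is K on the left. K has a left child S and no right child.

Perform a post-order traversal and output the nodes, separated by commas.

Post-order visits the left subtree, then the right subtree, then the node.
At P: no left child.
At P: go right to R.
  At R: go left to E.
    E is a leaf — visit E.
  At R: go right to Q.
    At Q: go left to M.
      At M: go left to J.
        J is a leaf — visit J.
      At M: go right to N.
        N is a leaf — visit N.
      Visit M.
    At Q: go right to D.
      At D: go left to K.
        At K: go left to S.
          S is a leaf — visit S.
        At K: no right child.
        Visit K.
      At D: no right child.
      Visit D.
    Visit Q.
  Visit R.
Visit P.

E, J, N, M, S, K, D, Q, R, P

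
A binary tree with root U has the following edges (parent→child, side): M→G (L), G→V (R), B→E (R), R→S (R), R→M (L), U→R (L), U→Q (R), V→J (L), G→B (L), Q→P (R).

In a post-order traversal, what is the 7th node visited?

S

Post-order visits the left subtree, then the right subtree, then the node.
At U: go left to R.
  At R: go left to M.
    At M: go left to G.
      At G: go left to B.
        At B: no left child.
        At B: go right to E.
          E is a leaf — visit E.
        Visit B.
      At G: go right to V.
        At V: go left to J.
          J is a leaf — visit J.
        At V: no right child.
        Visit V.
      Visit G.
    At M: no right child.
    Visit M.
  At R: go right to S.
    S is a leaf — visit S.
  Visit R.
At U: go right to Q.
  At Q: no left child.
  At Q: go right to P.
    P is a leaf — visit P.
  Visit Q.
Visit U.
Full post-order sequence: E, B, J, V, G, M, S, R, P, Q, U.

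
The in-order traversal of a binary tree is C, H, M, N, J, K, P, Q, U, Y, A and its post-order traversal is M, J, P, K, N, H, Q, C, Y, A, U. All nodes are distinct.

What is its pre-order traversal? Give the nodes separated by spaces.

U C Q H N M K J P A Y

The last element of post-order is the root; it splits in-order into left and right subtrees.
Root U: left subtree has 8 nodes {C, H, M, N, J, K, P, Q}, right has 2 {Y, A}.
  Root C: left subtree has 0 nodes { }, right has 7 {H, M, N, J, K, P, Q}.
    Root Q: left subtree has 6 nodes {H, M, N, J, K, P}, right has 0 { }.
      Root H: left subtree has 0 nodes { }, right has 5 {M, N, J, K, P}.
        Root N: left subtree has 1 node {M}, right has 3 {J, K, P}.
          Root K: left subtree has 1 node {J}, right has 1 {P}.
  Root A: left subtree has 1 node {Y}, right has 0 { }.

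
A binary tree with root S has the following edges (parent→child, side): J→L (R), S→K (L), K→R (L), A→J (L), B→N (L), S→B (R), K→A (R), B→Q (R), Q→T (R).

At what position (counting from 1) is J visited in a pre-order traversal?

Pre-order visits the node, then its left subtree, then its right subtree.
Visit S.
At S: go left to K.
  Visit K.
  At K: go left to R.
    R is a leaf — visit R.
  At K: go right to A.
    Visit A.
    At A: go left to J.
      Visit J.
      At J: no left child.
      At J: go right to L.
        L is a leaf — visit L.
    At A: no right child.
At S: go right to B.
  Visit B.
  At B: go left to N.
    N is a leaf — visit N.
  At B: go right to Q.
    Visit Q.
    At Q: no left child.
    At Q: go right to T.
      T is a leaf — visit T.
Full pre-order sequence: S, K, R, A, J, L, B, N, Q, T.

5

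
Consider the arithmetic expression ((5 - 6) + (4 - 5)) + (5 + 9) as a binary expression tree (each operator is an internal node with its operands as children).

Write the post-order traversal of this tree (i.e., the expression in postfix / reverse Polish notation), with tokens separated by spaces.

Post-order on an expression tree gives postfix notation: for each operator, emit left operand, right operand, then the operator.

5 6 - 4 5 - + 5 9 + +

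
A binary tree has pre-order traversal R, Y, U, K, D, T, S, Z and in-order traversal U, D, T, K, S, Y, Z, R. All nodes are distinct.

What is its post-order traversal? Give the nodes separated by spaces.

The first element of pre-order is the root; it splits in-order into left and right subtrees.
Root R: left subtree has 7 nodes {U, D, T, K, S, Y, Z}, right has 0 { }.
  Root Y: left subtree has 5 nodes {U, D, T, K, S}, right has 1 {Z}.
    Root U: left subtree has 0 nodes { }, right has 4 {D, T, K, S}.
      Root K: left subtree has 2 nodes {D, T}, right has 1 {S}.
        Root D: left subtree has 0 nodes { }, right has 1 {T}.

T D S K U Z Y R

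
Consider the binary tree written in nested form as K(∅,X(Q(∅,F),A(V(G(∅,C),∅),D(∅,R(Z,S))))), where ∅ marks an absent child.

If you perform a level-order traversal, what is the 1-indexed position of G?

8

Level-order visits nodes level by level from the root, left to right within each level.
Level 0: K
Level 1: X
Level 2: Q, A
Level 3: F, V, D
Level 4: G, R
Level 5: C, Z, S
Full level-order sequence: K, X, Q, A, F, V, D, G, R, C, Z, S.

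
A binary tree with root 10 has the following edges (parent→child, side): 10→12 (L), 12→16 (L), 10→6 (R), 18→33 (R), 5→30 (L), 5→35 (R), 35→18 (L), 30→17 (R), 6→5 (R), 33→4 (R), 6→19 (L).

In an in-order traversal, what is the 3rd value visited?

10

In-order visits the left subtree, then the node, then the right subtree.
At 10: go left to 12.
  At 12: go left to 16.
    16 is a leaf — visit 16.
  Visit 12.
  At 12: no right child.
Visit 10.
At 10: go right to 6.
  At 6: go left to 19.
    19 is a leaf — visit 19.
  Visit 6.
  At 6: go right to 5.
    At 5: go left to 30.
      At 30: no left child.
      Visit 30.
      At 30: go right to 17.
        17 is a leaf — visit 17.
    Visit 5.
    At 5: go right to 35.
      At 35: go left to 18.
        At 18: no left child.
        Visit 18.
        At 18: go right to 33.
          At 33: no left child.
          Visit 33.
          At 33: go right to 4.
            4 is a leaf — visit 4.
      Visit 35.
      At 35: no right child.
Full in-order sequence: 16, 12, 10, 19, 6, 30, 17, 5, 18, 33, 4, 35.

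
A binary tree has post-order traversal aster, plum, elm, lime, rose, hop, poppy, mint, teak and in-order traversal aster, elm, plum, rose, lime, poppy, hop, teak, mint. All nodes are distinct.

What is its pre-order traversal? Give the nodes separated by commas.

teak, poppy, rose, elm, aster, plum, lime, hop, mint

The last element of post-order is the root; it splits in-order into left and right subtrees.
Root teak: left subtree has 7 nodes {aster, elm, plum, rose, lime, poppy, hop}, right has 1 {mint}.
  Root poppy: left subtree has 5 nodes {aster, elm, plum, rose, lime}, right has 1 {hop}.
    Root rose: left subtree has 3 nodes {aster, elm, plum}, right has 1 {lime}.
      Root elm: left subtree has 1 node {aster}, right has 1 {plum}.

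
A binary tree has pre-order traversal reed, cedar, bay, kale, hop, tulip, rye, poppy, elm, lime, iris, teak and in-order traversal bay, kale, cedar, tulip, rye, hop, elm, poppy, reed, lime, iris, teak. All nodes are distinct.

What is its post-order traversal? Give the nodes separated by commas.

kale, bay, rye, tulip, elm, poppy, hop, cedar, teak, iris, lime, reed

The first element of pre-order is the root; it splits in-order into left and right subtrees.
Root reed: left subtree has 8 nodes {bay, kale, cedar, tulip, rye, hop, elm, poppy}, right has 3 {lime, iris, teak}.
  Root cedar: left subtree has 2 nodes {bay, kale}, right has 5 {tulip, rye, hop, elm, poppy}.
    Root bay: left subtree has 0 nodes { }, right has 1 {kale}.
    Root hop: left subtree has 2 nodes {tulip, rye}, right has 2 {elm, poppy}.
      Root tulip: left subtree has 0 nodes { }, right has 1 {rye}.
      Root poppy: left subtree has 1 node {elm}, right has 0 { }.
  Root lime: left subtree has 0 nodes { }, right has 2 {iris, teak}.
    Root iris: left subtree has 0 nodes { }, right has 1 {teak}.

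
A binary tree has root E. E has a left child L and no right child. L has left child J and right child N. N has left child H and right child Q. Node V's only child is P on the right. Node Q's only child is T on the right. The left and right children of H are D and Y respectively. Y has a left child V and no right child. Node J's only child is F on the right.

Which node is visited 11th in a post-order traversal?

L

Post-order visits the left subtree, then the right subtree, then the node.
At E: go left to L.
  At L: go left to J.
    At J: no left child.
    At J: go right to F.
      F is a leaf — visit F.
    Visit J.
  At L: go right to N.
    At N: go left to H.
      At H: go left to D.
        D is a leaf — visit D.
      At H: go right to Y.
        At Y: go left to V.
          At V: no left child.
          At V: go right to P.
            P is a leaf — visit P.
          Visit V.
        At Y: no right child.
        Visit Y.
      Visit H.
    At N: go right to Q.
      At Q: no left child.
      At Q: go right to T.
        T is a leaf — visit T.
      Visit Q.
    Visit N.
  Visit L.
At E: no right child.
Visit E.
Full post-order sequence: F, J, D, P, V, Y, H, T, Q, N, L, E.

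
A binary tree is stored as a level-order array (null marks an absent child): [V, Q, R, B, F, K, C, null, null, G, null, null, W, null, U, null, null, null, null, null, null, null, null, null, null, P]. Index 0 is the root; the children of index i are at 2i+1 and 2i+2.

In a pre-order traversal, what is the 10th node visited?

C

Pre-order visits the node, then its left subtree, then its right subtree.
Visit V.
At V: go left to Q.
  Visit Q.
  At Q: go left to B.
    B is a leaf — visit B.
  At Q: go right to F.
    Visit F.
    At F: go left to G.
      G is a leaf — visit G.
    At F: no right child.
At V: go right to R.
  Visit R.
  At R: go left to K.
    Visit K.
    At K: no left child.
    At K: go right to W.
      Visit W.
      At W: go left to P.
        P is a leaf — visit P.
      At W: no right child.
  At R: go right to C.
    Visit C.
    At C: no left child.
    At C: go right to U.
      U is a leaf — visit U.
Full pre-order sequence: V, Q, B, F, G, R, K, W, P, C, U.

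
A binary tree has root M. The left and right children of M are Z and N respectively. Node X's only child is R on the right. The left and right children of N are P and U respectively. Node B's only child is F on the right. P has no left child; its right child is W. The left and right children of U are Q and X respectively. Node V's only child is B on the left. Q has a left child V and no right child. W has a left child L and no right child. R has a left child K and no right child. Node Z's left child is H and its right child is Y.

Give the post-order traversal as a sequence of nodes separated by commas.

Post-order visits the left subtree, then the right subtree, then the node.
At M: go left to Z.
  At Z: go left to H.
    H is a leaf — visit H.
  At Z: go right to Y.
    Y is a leaf — visit Y.
  Visit Z.
At M: go right to N.
  At N: go left to P.
    At P: no left child.
    At P: go right to W.
      At W: go left to L.
        L is a leaf — visit L.
      At W: no right child.
      Visit W.
    Visit P.
  At N: go right to U.
    At U: go left to Q.
      At Q: go left to V.
        At V: go left to B.
          At B: no left child.
          At B: go right to F.
            F is a leaf — visit F.
          Visit B.
        At V: no right child.
        Visit V.
      At Q: no right child.
      Visit Q.
    At U: go right to X.
      At X: no left child.
      At X: go right to R.
        At R: go left to K.
          K is a leaf — visit K.
        At R: no right child.
        Visit R.
      Visit X.
    Visit U.
  Visit N.
Visit M.

H, Y, Z, L, W, P, F, B, V, Q, K, R, X, U, N, M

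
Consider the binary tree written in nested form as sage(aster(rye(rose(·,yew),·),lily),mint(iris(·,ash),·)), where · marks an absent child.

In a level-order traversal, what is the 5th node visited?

Level-order visits nodes level by level from the root, left to right within each level.
Level 0: sage
Level 1: aster, mint
Level 2: rye, lily, iris
Level 3: rose, ash
Level 4: yew
Full level-order sequence: sage, aster, mint, rye, lily, iris, rose, ash, yew.

lily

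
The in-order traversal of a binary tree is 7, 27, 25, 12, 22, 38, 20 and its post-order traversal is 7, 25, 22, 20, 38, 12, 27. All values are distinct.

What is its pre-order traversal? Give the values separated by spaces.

The last element of post-order is the root; it splits in-order into left and right subtrees.
Root 27: left subtree has 1 node {7}, right has 5 {25, 12, 22, 38, 20}.
  Root 12: left subtree has 1 node {25}, right has 3 {22, 38, 20}.
    Root 38: left subtree has 1 node {22}, right has 1 {20}.

27 7 12 25 38 22 20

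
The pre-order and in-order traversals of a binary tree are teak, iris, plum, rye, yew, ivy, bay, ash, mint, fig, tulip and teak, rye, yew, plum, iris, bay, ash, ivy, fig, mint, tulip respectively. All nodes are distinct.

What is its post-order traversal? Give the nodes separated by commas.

yew, rye, plum, ash, bay, fig, tulip, mint, ivy, iris, teak

The first element of pre-order is the root; it splits in-order into left and right subtrees.
Root teak: left subtree has 0 nodes { }, right has 10 {rye, yew, plum, iris, bay, ash, ivy, fig, mint, tulip}.
  Root iris: left subtree has 3 nodes {rye, yew, plum}, right has 6 {bay, ash, ivy, fig, mint, tulip}.
    Root plum: left subtree has 2 nodes {rye, yew}, right has 0 { }.
      Root rye: left subtree has 0 nodes { }, right has 1 {yew}.
    Root ivy: left subtree has 2 nodes {bay, ash}, right has 3 {fig, mint, tulip}.
      Root bay: left subtree has 0 nodes { }, right has 1 {ash}.
      Root mint: left subtree has 1 node {fig}, right has 1 {tulip}.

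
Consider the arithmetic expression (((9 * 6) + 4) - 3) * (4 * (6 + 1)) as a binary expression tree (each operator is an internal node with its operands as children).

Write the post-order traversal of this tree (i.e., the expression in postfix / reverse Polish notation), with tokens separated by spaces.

9 6 * 4 + 3 - 4 6 1 + * *

Post-order on an expression tree gives postfix notation: for each operator, emit left operand, right operand, then the operator.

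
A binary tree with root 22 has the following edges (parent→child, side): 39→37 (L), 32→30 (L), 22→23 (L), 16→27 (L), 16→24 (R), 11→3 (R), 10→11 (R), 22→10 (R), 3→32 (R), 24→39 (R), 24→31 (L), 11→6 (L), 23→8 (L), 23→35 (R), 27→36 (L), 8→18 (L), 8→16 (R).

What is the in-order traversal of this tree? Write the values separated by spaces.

18 8 36 27 16 31 24 37 39 23 35 22 10 6 11 3 30 32

In-order visits the left subtree, then the node, then the right subtree.
At 22: go left to 23.
  At 23: go left to 8.
    At 8: go left to 18.
      18 is a leaf — visit 18.
    Visit 8.
    At 8: go right to 16.
      At 16: go left to 27.
        At 27: go left to 36.
          36 is a leaf — visit 36.
        Visit 27.
        At 27: no right child.
      Visit 16.
      At 16: go right to 24.
        At 24: go left to 31.
          31 is a leaf — visit 31.
        Visit 24.
        At 24: go right to 39.
          At 39: go left to 37.
            37 is a leaf — visit 37.
          Visit 39.
          At 39: no right child.
  Visit 23.
  At 23: go right to 35.
    35 is a leaf — visit 35.
Visit 22.
At 22: go right to 10.
  At 10: no left child.
  Visit 10.
  At 10: go right to 11.
    At 11: go left to 6.
      6 is a leaf — visit 6.
    Visit 11.
    At 11: go right to 3.
      At 3: no left child.
      Visit 3.
      At 3: go right to 32.
        At 32: go left to 30.
          30 is a leaf — visit 30.
        Visit 32.
        At 32: no right child.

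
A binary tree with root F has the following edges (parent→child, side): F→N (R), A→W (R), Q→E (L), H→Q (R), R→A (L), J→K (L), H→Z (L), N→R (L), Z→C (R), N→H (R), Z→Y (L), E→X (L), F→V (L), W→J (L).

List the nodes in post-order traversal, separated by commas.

Post-order visits the left subtree, then the right subtree, then the node.
At F: go left to V.
  V is a leaf — visit V.
At F: go right to N.
  At N: go left to R.
    At R: go left to A.
      At A: no left child.
      At A: go right to W.
        At W: go left to J.
          At J: go left to K.
            K is a leaf — visit K.
          At J: no right child.
          Visit J.
        At W: no right child.
        Visit W.
      Visit A.
    At R: no right child.
    Visit R.
  At N: go right to H.
    At H: go left to Z.
      At Z: go left to Y.
        Y is a leaf — visit Y.
      At Z: go right to C.
        C is a leaf — visit C.
      Visit Z.
    At H: go right to Q.
      At Q: go left to E.
        At E: go left to X.
          X is a leaf — visit X.
        At E: no right child.
        Visit E.
      At Q: no right child.
      Visit Q.
    Visit H.
  Visit N.
Visit F.

V, K, J, W, A, R, Y, C, Z, X, E, Q, H, N, F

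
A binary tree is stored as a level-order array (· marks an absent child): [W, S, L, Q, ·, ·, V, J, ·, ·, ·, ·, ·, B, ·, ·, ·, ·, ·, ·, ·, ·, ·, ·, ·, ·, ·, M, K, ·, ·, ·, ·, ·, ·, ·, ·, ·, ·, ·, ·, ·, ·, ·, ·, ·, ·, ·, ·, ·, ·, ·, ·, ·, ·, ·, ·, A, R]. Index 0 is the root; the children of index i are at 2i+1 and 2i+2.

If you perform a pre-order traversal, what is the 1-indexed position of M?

8

Pre-order visits the node, then its left subtree, then its right subtree.
Visit W.
At W: go left to S.
  Visit S.
  At S: go left to Q.
    Visit Q.
    At Q: go left to J.
      J is a leaf — visit J.
    At Q: no right child.
  At S: no right child.
At W: go right to L.
  Visit L.
  At L: no left child.
  At L: go right to V.
    Visit V.
    At V: go left to B.
      Visit B.
      At B: go left to M.
        M is a leaf — visit M.
      At B: go right to K.
        Visit K.
        At K: go left to A.
          A is a leaf — visit A.
        At K: go right to R.
          R is a leaf — visit R.
    At V: no right child.
Full pre-order sequence: W, S, Q, J, L, V, B, M, K, A, R.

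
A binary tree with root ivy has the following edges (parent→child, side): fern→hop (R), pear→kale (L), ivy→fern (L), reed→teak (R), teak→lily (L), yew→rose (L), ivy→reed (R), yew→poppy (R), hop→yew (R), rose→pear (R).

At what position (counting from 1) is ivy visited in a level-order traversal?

Level-order visits nodes level by level from the root, left to right within each level.
Level 0: ivy
Level 1: fern, reed
Level 2: hop, teak
Level 3: yew, lily
Level 4: rose, poppy
Level 5: pear
Level 6: kale
Full level-order sequence: ivy, fern, reed, hop, teak, yew, lily, rose, poppy, pear, kale.

1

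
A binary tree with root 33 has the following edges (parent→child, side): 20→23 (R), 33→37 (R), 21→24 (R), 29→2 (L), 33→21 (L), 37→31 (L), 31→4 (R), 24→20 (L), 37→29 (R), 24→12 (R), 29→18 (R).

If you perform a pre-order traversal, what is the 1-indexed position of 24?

Pre-order visits the node, then its left subtree, then its right subtree.
Visit 33.
At 33: go left to 21.
  Visit 21.
  At 21: no left child.
  At 21: go right to 24.
    Visit 24.
    At 24: go left to 20.
      Visit 20.
      At 20: no left child.
      At 20: go right to 23.
        23 is a leaf — visit 23.
    At 24: go right to 12.
      12 is a leaf — visit 12.
At 33: go right to 37.
  Visit 37.
  At 37: go left to 31.
    Visit 31.
    At 31: no left child.
    At 31: go right to 4.
      4 is a leaf — visit 4.
  At 37: go right to 29.
    Visit 29.
    At 29: go left to 2.
      2 is a leaf — visit 2.
    At 29: go right to 18.
      18 is a leaf — visit 18.
Full pre-order sequence: 33, 21, 24, 20, 23, 12, 37, 31, 4, 29, 2, 18.

3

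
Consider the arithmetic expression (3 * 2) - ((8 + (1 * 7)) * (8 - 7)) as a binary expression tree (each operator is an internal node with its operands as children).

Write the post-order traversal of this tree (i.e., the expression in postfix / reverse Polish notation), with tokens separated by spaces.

Post-order on an expression tree gives postfix notation: for each operator, emit left operand, right operand, then the operator.

3 2 * 8 1 7 * + 8 7 - * -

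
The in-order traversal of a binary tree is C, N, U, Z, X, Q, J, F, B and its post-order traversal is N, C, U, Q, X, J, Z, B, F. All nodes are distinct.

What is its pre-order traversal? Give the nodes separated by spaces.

F Z U C N J X Q B

The last element of post-order is the root; it splits in-order into left and right subtrees.
Root F: left subtree has 7 nodes {C, N, U, Z, X, Q, J}, right has 1 {B}.
  Root Z: left subtree has 3 nodes {C, N, U}, right has 3 {X, Q, J}.
    Root U: left subtree has 2 nodes {C, N}, right has 0 { }.
      Root C: left subtree has 0 nodes { }, right has 1 {N}.
    Root J: left subtree has 2 nodes {X, Q}, right has 0 { }.
      Root X: left subtree has 0 nodes { }, right has 1 {Q}.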